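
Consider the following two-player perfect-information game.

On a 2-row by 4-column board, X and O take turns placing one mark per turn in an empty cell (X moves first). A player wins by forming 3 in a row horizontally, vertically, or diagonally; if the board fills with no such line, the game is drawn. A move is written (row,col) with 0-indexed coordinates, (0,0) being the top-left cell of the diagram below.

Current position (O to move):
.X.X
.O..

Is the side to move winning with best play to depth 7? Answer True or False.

ply 1, O at .X.X/.O.. | (0,0)=-1→OX.X/.O..; (0,2)=+0→.XOX/.O..*; (1,0)=-1→.X.X/OO..; (1,2)=-1→.X.X/.OO.; (1,3)=-1→.X.X/.O.O
ply 2, X at .XOX/.O.. | (0,0)=-1→XXOX/.O..; (1,0)=+0→.XOX/XO..*; (1,2)=+0→.XOX/.OX.; (1,3)=+0→.XOX/.O.X
ply 3, O at .XOX/XO.. | (0,0)=+0→OXOX/XO..*; (1,2)=+0→.XOX/XOO.; (1,3)=+0→.XOX/XO.O
ply 4, X at OXOX/XO.. | (1,2)=+0→OXOX/XOX.*; (1,3)=+0→OXOX/XO.X
ply 5, O at OXOX/XOX. | (1,3)=+0→OXOX/XOXO*
ply 6: OXOX/XOXO is terminal +0 (X); from .X.X/.O.. depth 7

O winning at [.X.X/.O..]: False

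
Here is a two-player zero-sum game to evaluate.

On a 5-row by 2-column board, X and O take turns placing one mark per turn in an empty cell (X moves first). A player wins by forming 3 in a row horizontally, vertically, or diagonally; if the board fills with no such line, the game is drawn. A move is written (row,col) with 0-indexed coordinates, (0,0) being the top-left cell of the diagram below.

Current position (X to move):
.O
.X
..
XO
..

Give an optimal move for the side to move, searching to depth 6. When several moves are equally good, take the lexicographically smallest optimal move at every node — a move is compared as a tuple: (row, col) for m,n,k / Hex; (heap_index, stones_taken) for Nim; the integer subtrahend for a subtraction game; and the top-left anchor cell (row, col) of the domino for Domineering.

X's best at [.O/.X/../XO/..]: (2,0)

ply 1, X at .O/.X/../XO/.. | (0,0)=+0→XO/.X/../XO/..; (1,0)=+0→.O/XX/../XO/..; (2,0)=+1→.O/.X/X./XO/..*; (2,1)=+0→.O/.X/.X/XO/..; (4,0)=+0→.O/.X/../XO/X.; (4,1)=+0→.O/.X/../XO/.X
ply 2, O at .O/.X/X./XO/.. | (0,0)=-1→OO/.X/X./XO/..*; (1,0)=-1→.O/OX/X./XO/..; (2,1)=-1→.O/.X/XO/XO/..; (4,0)=-1→.O/.X/X./XO/O.; (4,1)=-1→.O/.X/X./XO/.O
ply 3, X at OO/.X/X./XO/.. | (1,0)=+1→OO/XX/X./XO/..*; (2,1)=+1→OO/.X/XX/XO/..; (4,0)=+1→OO/.X/X./XO/X.; (4,1)=+1→OO/.X/X./XO/.X
ply 4: OO/XX/X./XO/.. is terminal -1 (O); from .O/.X/../XO/.. depth 6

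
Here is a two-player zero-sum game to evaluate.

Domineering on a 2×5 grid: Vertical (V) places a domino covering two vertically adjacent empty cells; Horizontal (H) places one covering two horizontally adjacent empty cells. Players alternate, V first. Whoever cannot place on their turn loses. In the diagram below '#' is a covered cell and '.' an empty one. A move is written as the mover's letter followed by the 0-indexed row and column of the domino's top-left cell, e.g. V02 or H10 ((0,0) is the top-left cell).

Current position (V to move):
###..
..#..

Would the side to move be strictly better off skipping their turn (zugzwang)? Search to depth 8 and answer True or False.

[###../..#..] V move#1: V03:+1/####./..##.*, V04:+1/###.#/..#.#
[####./..##.] H move#2: H10:-1/####./####.*
[####./####.] V move#3: V04:+1/#####/#####*
[#####/#####] end (terminal -1, H#4); searched ###../..#.. to 8
pass branch (H moves first from the same position):
  | [###../..#..] H move#1: H03:+1/#####/..#..*, H10:-1/###../###.., H13:+1/###../..###
  | [#####/..#..] end (terminal -1, V#2); searched ###../..#.. to 8
V moving scores +1; V passing scores -1

zugzwang(###../..#.., V) = False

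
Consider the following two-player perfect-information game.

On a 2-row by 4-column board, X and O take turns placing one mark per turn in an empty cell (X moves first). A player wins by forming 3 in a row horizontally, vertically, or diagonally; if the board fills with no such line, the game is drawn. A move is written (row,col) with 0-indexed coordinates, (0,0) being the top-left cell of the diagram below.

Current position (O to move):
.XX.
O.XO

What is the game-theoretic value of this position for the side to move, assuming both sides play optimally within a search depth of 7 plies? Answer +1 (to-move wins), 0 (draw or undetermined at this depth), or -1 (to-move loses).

ply 1, O at .XX./O.XO | (0,0)=-1→OXX./O.XO*; (0,3)=-1→.XXO/O.XO; (1,1)=-1→.XX./OOXO
ply 2, X at OXX./O.XO | (0,3)=+1→OXXX/O.XO*; (1,1)=+0→OXX./OXXO
ply 3: OXXX/O.XO is terminal -1 (O); from .XX./O.XO depth 7

value(.XX./O.XO, O) = -1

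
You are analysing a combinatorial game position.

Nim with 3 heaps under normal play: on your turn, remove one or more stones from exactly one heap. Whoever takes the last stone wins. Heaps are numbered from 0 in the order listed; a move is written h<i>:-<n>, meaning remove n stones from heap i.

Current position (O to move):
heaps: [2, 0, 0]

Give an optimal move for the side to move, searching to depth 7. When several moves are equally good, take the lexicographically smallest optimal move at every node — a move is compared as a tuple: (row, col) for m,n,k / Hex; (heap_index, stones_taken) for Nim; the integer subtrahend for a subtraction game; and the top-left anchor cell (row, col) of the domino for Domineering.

O's best at [(2,0,0)]: h0:-2

[(2,0,0)] O move#1: h0:-1:-1/(1,0,0), h0:-2:+1/(0,0,0)*
[(0,0,0)] end (terminal -1, X#2); searched (2,0,0) to 7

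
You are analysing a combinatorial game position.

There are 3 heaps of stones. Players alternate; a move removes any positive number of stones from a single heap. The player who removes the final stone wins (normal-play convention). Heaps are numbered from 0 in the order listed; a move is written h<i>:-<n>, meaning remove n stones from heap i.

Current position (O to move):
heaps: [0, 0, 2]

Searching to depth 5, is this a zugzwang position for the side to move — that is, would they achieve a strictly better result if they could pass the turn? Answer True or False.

ply 1, O at (0,0,2) | h2:-1=-1→(0,0,1); h2:-2=+1→(0,0,0)*
ply 2: (0,0,0) is terminal -1 (X); from (0,0,2) depth 5
suppose O passes — search the same position with X to move:
pass> ply 1, X at (0,0,2) | h2:-1=-1→(0,0,1); h2:-2=+1→(0,0,0)*
pass> ply 2: (0,0,0) is terminal -1 (O); from (0,0,2) depth 5
for O: play +1, pass -1

zugzwang((0,0,2), O) = False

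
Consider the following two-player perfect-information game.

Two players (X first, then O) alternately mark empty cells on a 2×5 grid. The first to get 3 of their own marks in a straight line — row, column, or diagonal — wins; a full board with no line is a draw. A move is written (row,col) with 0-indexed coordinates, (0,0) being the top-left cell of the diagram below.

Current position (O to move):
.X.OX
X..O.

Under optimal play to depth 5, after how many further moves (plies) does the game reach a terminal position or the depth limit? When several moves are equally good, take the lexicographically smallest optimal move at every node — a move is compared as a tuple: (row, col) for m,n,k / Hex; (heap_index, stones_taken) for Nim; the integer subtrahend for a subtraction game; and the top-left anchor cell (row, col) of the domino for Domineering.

ply 1, O at .X.OX/X..O. | (0,0)=+0→OX.OX/X..O.; (0,2)=+0→.XOOX/X..O.; (1,1)=+0→.X.OX/XO.O.; (1,2)=+1→.X.OX/X.OO.*; (1,4)=+0→.X.OX/X..OO
ply 2, X at .X.OX/X.OO. | (0,0)=-1→XX.OX/X.OO.*; (0,2)=-1→.XXOX/X.OO.; (1,1)=-1→.X.OX/XXOO.; (1,4)=-1→.X.OX/X.OOX
ply 3, O at XX.OX/X.OO. | (0,2)=+1→XXOOX/X.OO.*; (1,1)=+1→XX.OX/XOOO.; (1,4)=+1→XX.OX/X.OOO
ply 4, X at XXOOX/X.OO. | (1,1)=-1→XXOOX/XXOO.*; (1,4)=-1→XXOOX/X.OOX
ply 5, O at XXOOX/XXOO. | (1,4)=+1→XXOOX/XXOOO*
ply 6: XXOOX/XXOOO is terminal -1 (X); from .X.OX/X..O. depth 5

PV length from [.X.OX/X..O.]: 5 plies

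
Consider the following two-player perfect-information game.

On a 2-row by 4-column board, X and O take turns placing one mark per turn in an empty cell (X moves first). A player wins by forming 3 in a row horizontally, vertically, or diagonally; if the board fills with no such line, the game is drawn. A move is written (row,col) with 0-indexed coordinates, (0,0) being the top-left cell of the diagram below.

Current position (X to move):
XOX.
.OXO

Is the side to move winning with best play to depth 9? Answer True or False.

X winning at [XOX./.OXO]: False

[XOX./.OXO] X move#1: (0,3):+0/XOXX/.OXO*, (1,0):+0/XOX./XOXO
[XOXX/.OXO] O move#2: (1,0):+0/XOXX/OOXO*
[XOXX/OOXO] end (terminal +0, X#3); searched XOX./.OXO to 9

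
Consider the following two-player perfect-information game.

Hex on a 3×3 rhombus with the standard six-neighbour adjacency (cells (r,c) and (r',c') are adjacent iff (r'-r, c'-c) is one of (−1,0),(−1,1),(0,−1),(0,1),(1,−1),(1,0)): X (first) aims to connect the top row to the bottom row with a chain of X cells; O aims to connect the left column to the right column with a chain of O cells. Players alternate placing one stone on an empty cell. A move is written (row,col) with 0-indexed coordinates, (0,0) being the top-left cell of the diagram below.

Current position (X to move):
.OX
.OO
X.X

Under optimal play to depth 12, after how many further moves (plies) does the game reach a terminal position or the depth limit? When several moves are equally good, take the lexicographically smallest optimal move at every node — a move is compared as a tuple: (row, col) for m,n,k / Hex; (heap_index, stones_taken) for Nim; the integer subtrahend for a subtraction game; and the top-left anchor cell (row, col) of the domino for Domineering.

PV length from [.OX/.OO/X.X]: 2 plies

p1 X@[.OX/.OO/X.X]: (0,0)[XOX/.OO/X.X]-1* (1,0)[.OX/XOO/X.X]-1 (2,1)[.OX/.OO/XXX]-1
p2 O@[XOX/.OO/X.X]: (1,0)[XOX/OOO/X.X]+1* (2,1)[XOX/.OO/XOX]-1
p3 X@[XOX/OOO/X.X] terminal -1; root [.OX/.OO/X.X] d12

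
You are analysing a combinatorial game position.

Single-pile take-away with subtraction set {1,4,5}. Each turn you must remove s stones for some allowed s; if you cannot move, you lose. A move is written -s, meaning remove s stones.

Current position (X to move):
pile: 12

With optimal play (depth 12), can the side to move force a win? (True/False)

X winning at [12]: True

p1 X@[12]: -1[11]-1 -4[8]+1* -5[7]-1
p2 O@[8]: -1[7]-1* -4[4]-1 -5[3]-1
p3 X@[7]: -1[6]-1 -4[3]-1 -5[2]+1*
p4 O@[2]: -1[1]-1*
p5 X@[1]: -1[0]+1*
p6 O@[0] terminal -1; root [12] d12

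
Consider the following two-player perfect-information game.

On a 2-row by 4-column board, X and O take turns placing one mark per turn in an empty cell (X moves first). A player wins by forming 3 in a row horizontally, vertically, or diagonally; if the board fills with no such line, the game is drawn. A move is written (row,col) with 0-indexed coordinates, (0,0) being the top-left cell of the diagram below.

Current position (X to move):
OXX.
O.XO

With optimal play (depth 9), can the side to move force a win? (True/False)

[OXX./O.XO] X move#1: (0,3):+1/OXXX/O.XO*, (1,1):+0/OXX./OXXO
[OXXX/O.XO] end (terminal -1, O#2); searched OXX./O.XO to 9

X winning at [OXX./O.XO]: True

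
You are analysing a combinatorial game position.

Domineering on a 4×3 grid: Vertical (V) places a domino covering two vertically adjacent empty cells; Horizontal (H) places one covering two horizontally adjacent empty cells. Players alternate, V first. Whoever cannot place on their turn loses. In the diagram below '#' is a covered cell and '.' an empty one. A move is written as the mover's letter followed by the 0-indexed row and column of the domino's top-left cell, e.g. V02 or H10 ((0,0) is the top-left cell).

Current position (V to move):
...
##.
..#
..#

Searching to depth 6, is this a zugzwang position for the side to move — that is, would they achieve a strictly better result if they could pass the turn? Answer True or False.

p1 V@[.../##./..#/..#]: V02[..#/###/..#/..#]-1 V20[.../##./#.#/#.#]+1* V21[.../##./.##/.##]+1
p2 H@[.../##./#.#/#.#]: H00[##./##./#.#/#.#]-1* H01[.##/##./#.#/#.#]-1
p3 V@[##./##./#.#/#.#]: V02[###/###/#.#/#.#]+1* V21[##./##./###/###]+1
p4 H@[###/###/#.#/#.#] terminal -1; root [.../##./..#/..#] d6
suppose V passes — search the same position with H to move:
pass> p1 H@[.../##./..#/..#]: H00[##./##./..#/..#]-1 H01[.##/##./..#/..#]-1 H20[.../##./###/..#]+1* H30[.../##./..#/###]+1
pass> p2 V@[.../##./###/..#]: V02[..#/###/###/..#]-1*
pass> p3 H@[..#/###/###/..#]: H00[###/###/###/..#]+1* H30[..#/###/###/###]+1
pass> p4 V@[###/###/###/..#] terminal -1; root [.../##./..#/..#] d6
for V: play +1, pass -1

zugzwang(.../##./..#/..#, V) = False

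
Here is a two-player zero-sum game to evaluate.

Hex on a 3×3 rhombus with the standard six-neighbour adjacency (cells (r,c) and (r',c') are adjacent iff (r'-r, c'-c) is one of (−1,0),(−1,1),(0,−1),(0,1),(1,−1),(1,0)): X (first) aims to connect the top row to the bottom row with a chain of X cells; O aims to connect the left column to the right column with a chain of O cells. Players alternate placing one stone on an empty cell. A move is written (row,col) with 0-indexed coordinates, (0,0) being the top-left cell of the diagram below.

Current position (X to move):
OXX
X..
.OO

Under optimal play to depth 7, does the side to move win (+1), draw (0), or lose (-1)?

p1 X@[OXX/X../.OO]: (1,1)[OXX/XX./.OO]-1 (1,2)[OXX/X.X/.OO]-1 (2,0)[OXX/X../XOO]+1*
p2 O@[OXX/X../XOO] terminal -1; root [OXX/X../.OO] d7

value(OXX/X../.OO, X) = +1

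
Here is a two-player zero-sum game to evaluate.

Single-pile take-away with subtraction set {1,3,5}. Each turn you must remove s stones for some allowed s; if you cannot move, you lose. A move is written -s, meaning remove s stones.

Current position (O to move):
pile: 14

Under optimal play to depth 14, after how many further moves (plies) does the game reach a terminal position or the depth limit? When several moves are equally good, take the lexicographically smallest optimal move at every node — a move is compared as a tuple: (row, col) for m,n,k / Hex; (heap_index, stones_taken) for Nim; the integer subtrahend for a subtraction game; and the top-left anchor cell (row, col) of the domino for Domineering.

[14] O move#1: -1:-1/13*, -3:-1/11, -5:-1/9
[13] X move#2: -1:+1/12*, -3:+1/10, -5:+1/8
[12] O move#3: -1:-1/11*, -3:-1/9, -5:-1/7
[11] X move#4: -1:+1/10*, -3:+1/8, -5:+1/6
[10] O move#5: -1:-1/9*, -3:-1/7, -5:-1/5
[9] X move#6: -1:+1/8*, -3:+1/6, -5:+1/4
[8] O move#7: -1:-1/7*, -3:-1/5, -5:-1/3
[7] X move#8: -1:+1/6*, -3:+1/4, -5:+1/2
[6] O move#9: -1:-1/5*, -3:-1/3, -5:-1/1
[5] X move#10: -1:+1/4*, -3:+1/2, -5:+1/0
[4] O move#11: -1:-1/3*, -3:-1/1
[3] X move#12: -1:+1/2*, -3:+1/0
[2] O move#13: -1:-1/1*
[1] X move#14: -1:+1/0*
[0] end (terminal -1, O#15); searched 14 to 14

PV length from [14]: 14 plies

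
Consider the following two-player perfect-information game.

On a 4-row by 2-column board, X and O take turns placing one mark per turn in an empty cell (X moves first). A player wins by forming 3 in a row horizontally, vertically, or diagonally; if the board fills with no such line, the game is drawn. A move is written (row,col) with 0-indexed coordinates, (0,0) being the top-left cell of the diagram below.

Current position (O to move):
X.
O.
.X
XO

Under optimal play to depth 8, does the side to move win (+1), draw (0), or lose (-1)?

p1 O@[X./O./.X/XO]: (0,1)[XO/O./.X/XO]+0* (1,1)[X./OO/.X/XO]+0 (2,0)[X./O./OX/XO]+0
p2 X@[XO/O./.X/XO]: (1,1)[XO/OX/.X/XO]+0* (2,0)[XO/O./XX/XO]+0
p3 O@[XO/OX/.X/XO]: (2,0)[XO/OX/OX/XO]+0*
p4 X@[XO/OX/OX/XO] terminal +0; root [X./O./.X/XO] d8

value(X./O./.X/XO, O) = 0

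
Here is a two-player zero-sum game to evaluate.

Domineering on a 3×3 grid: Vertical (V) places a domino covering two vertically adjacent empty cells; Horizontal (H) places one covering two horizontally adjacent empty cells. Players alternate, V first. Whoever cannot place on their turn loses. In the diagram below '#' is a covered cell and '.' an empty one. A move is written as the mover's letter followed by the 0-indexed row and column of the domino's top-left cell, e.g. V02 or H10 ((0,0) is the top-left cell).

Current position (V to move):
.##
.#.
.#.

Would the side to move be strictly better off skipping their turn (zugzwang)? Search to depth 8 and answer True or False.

zugzwang(.##/.#./.#., V) = False

[.##/.#./.#.] V move#1: V00:+1/###/##./.#.*, V10:+1/.##/##./##., V12:+1/.##/.##/.##
[###/##./.#.] end (terminal -1, H#2); searched .##/.#./.#. to 8
if V skipped the turn, H would face:
~ [.##/.#./.#.] end (terminal -1, H#1); searched .##/.#./.#. to 8
compare (V): move=+1 vs pass=+1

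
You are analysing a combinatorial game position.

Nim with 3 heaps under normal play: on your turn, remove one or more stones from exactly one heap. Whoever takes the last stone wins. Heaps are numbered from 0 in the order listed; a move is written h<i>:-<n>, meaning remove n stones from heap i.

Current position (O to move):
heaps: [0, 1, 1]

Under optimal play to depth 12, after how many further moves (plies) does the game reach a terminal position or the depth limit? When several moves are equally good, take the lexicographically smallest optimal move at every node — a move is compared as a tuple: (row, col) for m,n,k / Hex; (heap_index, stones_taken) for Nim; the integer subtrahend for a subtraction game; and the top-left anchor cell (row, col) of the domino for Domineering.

p1 O@[(0,1,1)]: h1:-1[(0,0,1)]-1* h2:-1[(0,1,0)]-1
p2 X@[(0,0,1)]: h2:-1[(0,0,0)]+1*
p3 O@[(0,0,0)] terminal -1; root [(0,1,1)] d12

PV length from [(0,1,1)]: 2 plies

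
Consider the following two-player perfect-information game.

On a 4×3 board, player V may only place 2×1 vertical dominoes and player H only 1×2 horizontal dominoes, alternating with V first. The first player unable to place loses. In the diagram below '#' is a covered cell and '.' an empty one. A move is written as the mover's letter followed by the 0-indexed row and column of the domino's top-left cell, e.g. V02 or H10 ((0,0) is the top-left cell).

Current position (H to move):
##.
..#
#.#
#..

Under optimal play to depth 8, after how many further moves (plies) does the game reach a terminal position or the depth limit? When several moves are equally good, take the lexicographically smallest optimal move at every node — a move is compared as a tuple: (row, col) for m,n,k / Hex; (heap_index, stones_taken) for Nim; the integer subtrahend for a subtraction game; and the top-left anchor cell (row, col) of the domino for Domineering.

PV length from [##./..#/#.#/#..]: 2 plies

[##./..#/#.#/#..] H move#1: H10:-1/##./###/#.#/#..*, H31:-1/##./..#/#.#/###
[##./###/#.#/#..] V move#2: V21:+1/##./###/###/##.*
[##./###/###/##.] end (terminal -1, H#3); searched ##./..#/#.#/#.. to 8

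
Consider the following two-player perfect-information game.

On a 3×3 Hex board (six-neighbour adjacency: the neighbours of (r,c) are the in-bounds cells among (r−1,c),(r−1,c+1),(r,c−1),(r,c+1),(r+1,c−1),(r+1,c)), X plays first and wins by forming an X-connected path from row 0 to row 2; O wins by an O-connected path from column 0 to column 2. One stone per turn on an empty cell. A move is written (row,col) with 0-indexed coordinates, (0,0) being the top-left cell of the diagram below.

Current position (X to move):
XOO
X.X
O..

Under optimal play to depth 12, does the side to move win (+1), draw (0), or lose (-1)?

p1 X@[XOO/X.X/O..]: (1,1)[XOO/XXX/O..]+1* (2,1)[XOO/X.X/OX.]-1 (2,2)[XOO/X.X/O.X]-1
p2 O@[XOO/XXX/O..]: (2,1)[XOO/XXX/OO.]-1* (2,2)[XOO/XXX/O.O]-1
p3 X@[XOO/XXX/OO.]: (2,2)[XOO/XXX/OOX]+1*
p4 O@[XOO/XXX/OOX] terminal -1; root [XOO/X.X/O..] d12

value(XOO/X.X/O.., X) = +1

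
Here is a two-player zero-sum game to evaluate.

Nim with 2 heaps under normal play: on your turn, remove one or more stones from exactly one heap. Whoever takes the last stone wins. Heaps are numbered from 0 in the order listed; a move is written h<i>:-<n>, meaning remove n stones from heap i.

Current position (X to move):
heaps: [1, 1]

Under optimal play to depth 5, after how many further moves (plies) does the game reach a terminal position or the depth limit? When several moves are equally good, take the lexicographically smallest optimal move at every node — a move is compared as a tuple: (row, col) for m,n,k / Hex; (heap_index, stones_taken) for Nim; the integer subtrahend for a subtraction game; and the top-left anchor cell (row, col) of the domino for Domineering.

PV length from [(1,1)]: 2 plies

ply 1, X at (1,1) | h0:-1=-1→(0,1)*; h1:-1=-1→(1,0)
ply 2, O at (0,1) | h1:-1=+1→(0,0)*
ply 3: (0,0) is terminal -1 (X); from (1,1) depth 5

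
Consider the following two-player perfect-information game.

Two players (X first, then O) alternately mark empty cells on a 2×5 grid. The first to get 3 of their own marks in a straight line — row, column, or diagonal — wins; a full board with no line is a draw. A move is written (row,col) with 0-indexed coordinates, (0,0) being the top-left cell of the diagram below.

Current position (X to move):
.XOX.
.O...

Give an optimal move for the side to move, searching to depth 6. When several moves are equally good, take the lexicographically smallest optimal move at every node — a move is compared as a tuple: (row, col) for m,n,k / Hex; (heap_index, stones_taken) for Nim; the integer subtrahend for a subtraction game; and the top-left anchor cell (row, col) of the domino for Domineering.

p1 X@[.XOX./.O...]: (0,0)[XXOX./.O...]-1 (0,4)[.XOXX/.O...]-1 (1,0)[.XOX./XO...]+0* (1,2)[.XOX./.OX..]+0 (1,3)[.XOX./.O.X.]+0 (1,4)[.XOX./.O..X]-1
p2 O@[.XOX./XO...]: (0,0)[OXOX./XO...]+0* (0,4)[.XOXO/XO...]+0 (1,2)[.XOX./XOO..]+0 (1,3)[.XOX./XO.O.]+0 (1,4)[.XOX./XO..O]+0
p3 X@[OXOX./XO...]: (0,4)[OXOXX/XO...]+0* (1,2)[OXOX./XOX..]+0 (1,3)[OXOX./XO.X.]+0 (1,4)[OXOX./XO..X]+0
p4 O@[OXOXX/XO...]: (1,2)[OXOXX/XOO..]+0* (1,3)[OXOXX/XO.O.]+0 (1,4)[OXOXX/XO..O]+0
p5 X@[OXOXX/XOO..]: (1,3)[OXOXX/XOOX.]+0* (1,4)[OXOXX/XOO.X]-1
p6 O@[OXOXX/XOOX.]: (1,4)[OXOXX/XOOXO]+0*
p7 X@[OXOXX/XOOXO] terminal +0; root [.XOX./.O...] d6

X's best at [.XOX./.O...]: (1,0)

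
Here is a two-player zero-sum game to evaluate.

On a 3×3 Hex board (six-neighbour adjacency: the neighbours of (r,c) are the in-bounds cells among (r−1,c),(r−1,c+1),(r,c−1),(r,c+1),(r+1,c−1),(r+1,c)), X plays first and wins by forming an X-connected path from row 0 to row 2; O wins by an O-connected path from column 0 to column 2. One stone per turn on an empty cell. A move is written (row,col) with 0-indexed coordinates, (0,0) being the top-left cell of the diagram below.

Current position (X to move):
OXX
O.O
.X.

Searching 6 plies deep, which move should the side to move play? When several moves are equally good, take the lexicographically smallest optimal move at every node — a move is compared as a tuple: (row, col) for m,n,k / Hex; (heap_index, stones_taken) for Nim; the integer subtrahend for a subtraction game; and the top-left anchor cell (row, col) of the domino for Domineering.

X's best at [OXX/O.O/.X.]: (1,1)

ply 1, X at OXX/O.O/.X. | (1,1)=+1→OXX/OXO/.X.*; (2,0)=-1→OXX/O.O/XX.; (2,2)=-1→OXX/O.O/.XX
ply 2: OXX/OXO/.X. is terminal -1 (O); from OXX/O.O/.X. depth 6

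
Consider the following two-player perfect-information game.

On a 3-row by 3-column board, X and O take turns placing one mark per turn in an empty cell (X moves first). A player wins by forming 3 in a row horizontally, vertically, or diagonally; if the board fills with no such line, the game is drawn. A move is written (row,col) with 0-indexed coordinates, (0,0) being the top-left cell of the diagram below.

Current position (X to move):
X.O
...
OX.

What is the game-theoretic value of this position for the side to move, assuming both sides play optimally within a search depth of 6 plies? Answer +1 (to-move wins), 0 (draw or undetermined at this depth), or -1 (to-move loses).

ply 1, X at X.O/.../OX. | (0,1)=-1→XXO/.../OX.; (1,0)=-1→X.O/X../OX.; (1,1)=+1→X.O/.X./OX.*; (1,2)=-1→X.O/..X/OX.; (2,2)=-1→X.O/.../OXX
ply 2, O at X.O/.X./OX. | (0,1)=-1→XOO/.X./OX.*; (1,0)=-1→X.O/OX./OX.; (1,2)=-1→X.O/.XO/OX.; (2,2)=-1→X.O/.X./OXO
ply 3, X at XOO/.X./OX. | (1,0)=+1→XOO/XX./OX.*; (1,2)=+1→XOO/.XX/OX.; (2,2)=+1→XOO/.X./OXX
ply 4, O at XOO/XX./OX. | (1,2)=-1→XOO/XXO/OX.*; (2,2)=-1→XOO/XX./OXO
ply 5, X at XOO/XXO/OX. | (2,2)=+1→XOO/XXO/OXX*
ply 6: XOO/XXO/OXX is terminal -1 (O); from X.O/.../OX. depth 6

value(X.O/.../OX., X) = +1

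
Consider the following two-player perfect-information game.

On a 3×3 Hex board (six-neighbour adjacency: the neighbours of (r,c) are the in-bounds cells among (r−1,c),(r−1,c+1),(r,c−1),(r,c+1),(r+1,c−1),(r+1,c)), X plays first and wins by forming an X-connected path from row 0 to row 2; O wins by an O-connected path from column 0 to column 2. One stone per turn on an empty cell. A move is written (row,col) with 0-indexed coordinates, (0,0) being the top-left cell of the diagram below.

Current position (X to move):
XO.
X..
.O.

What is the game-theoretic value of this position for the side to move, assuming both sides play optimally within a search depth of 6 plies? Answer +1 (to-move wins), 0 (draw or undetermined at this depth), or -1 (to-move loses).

p1 X@[XO./X../.O.]: (0,2)[XOX/X../.O.]-1 (1,1)[XO./XX./.O.]-1 (1,2)[XO./X.X/.O.]+1* (2,0)[XO./X../XO.]+1 (2,2)[XO./X../.OX]+1
p2 O@[XO./X.X/.O.]: (0,2)[XOO/X.X/.O.]-1* (1,1)[XO./XOX/.O.]-1 (2,0)[XO./X.X/OO.]-1 (2,2)[XO./X.X/.OO]-1
p3 X@[XOO/X.X/.O.]: (1,1)[XOO/XXX/.O.]+1* (2,0)[XOO/X.X/XO.]+1 (2,2)[XOO/X.X/.OX]+1
p4 O@[XOO/XXX/.O.]: (2,0)[XOO/XXX/OO.]-1* (2,2)[XOO/XXX/.OO]-1
p5 X@[XOO/XXX/OO.]: (2,2)[XOO/XXX/OOX]+1*
p6 O@[XOO/XXX/OOX] terminal -1; root [XO./X../.O.] d6

value(XO./X../.O., X) = +1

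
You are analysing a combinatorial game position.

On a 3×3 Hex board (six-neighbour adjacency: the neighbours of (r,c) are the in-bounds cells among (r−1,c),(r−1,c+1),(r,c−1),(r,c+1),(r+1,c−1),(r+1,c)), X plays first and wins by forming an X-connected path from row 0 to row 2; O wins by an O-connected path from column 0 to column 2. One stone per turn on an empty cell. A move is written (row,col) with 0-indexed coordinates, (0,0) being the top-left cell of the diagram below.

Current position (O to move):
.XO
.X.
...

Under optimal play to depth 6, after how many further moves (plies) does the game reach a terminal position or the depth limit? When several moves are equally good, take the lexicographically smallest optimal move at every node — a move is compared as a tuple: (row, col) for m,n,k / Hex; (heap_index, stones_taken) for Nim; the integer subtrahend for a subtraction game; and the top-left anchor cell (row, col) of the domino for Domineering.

[.XO/.X./...] O move#1: (0,0):-1/OXO/.X./...*, (1,0):-1/.XO/OX./..., (1,2):-1/.XO/.XO/..., (2,0):-1/.XO/.X./O.., (2,1):-1/.XO/.X./.O., (2,2):-1/.XO/.X./..O
[OXO/.X./...] X move#2: (1,0):+1/OXO/XX./...*, (1,2):+1/OXO/.XX/..., (2,0):+1/OXO/.X./X.., (2,1):+1/OXO/.X./.X., (2,2):+1/OXO/.X./..X
[OXO/XX./...] O move#3: (1,2):-1/OXO/XXO/...*, (2,0):-1/OXO/XX./O.., (2,1):-1/OXO/XX./.O., (2,2):-1/OXO/XX./..O
[OXO/XXO/...] X move#4: (2,0):+1/OXO/XXO/X..*, (2,1):+1/OXO/XXO/.X., (2,2):+1/OXO/XXO/..X
[OXO/XXO/X..] end (terminal -1, O#5); searched .XO/.X./... to 6

PV length from [.XO/.X./...]: 4 plies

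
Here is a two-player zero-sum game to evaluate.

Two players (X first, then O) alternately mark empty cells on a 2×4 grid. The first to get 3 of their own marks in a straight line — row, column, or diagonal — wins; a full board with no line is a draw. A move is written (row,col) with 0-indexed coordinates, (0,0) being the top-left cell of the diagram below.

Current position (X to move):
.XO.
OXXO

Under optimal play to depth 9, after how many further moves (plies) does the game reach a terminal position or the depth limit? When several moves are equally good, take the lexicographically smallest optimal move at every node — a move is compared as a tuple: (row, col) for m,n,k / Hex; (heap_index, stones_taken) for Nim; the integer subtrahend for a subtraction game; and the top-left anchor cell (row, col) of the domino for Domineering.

PV length from [.XO./OXXO]: 2 plies

[.XO./OXXO] X move#1: (0,0):+0/XXO./OXXO*, (0,3):+0/.XOX/OXXO
[XXO./OXXO] O move#2: (0,3):+0/XXOO/OXXO*
[XXOO/OXXO] end (terminal +0, X#3); searched .XO./OXXO to 9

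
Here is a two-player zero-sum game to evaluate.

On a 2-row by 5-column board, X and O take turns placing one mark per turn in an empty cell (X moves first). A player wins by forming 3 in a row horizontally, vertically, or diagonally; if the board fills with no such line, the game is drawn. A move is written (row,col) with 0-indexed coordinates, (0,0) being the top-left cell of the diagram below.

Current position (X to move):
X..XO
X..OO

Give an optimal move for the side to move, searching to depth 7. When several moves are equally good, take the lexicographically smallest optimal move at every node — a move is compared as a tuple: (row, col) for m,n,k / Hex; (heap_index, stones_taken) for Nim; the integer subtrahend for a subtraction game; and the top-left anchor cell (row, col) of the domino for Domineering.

p1 X@[X..XO/X..OO]: (0,1)[XX.XO/X..OO]-1 (0,2)[X.XXO/X..OO]-1 (1,1)[X..XO/XX.OO]-1 (1,2)[X..XO/X.XOO]+0*
p2 O@[X..XO/X.XOO]: (0,1)[XO.XO/X.XOO]-1 (0,2)[X.OXO/X.XOO]-1 (1,1)[X..XO/XOXOO]+0*
p3 X@[X..XO/XOXOO]: (0,1)[XX.XO/XOXOO]+0* (0,2)[X.XXO/XOXOO]+0
p4 O@[XX.XO/XOXOO]: (0,2)[XXOXO/XOXOO]+0*
p5 X@[XXOXO/XOXOO] terminal +0; root [X..XO/X..OO] d7

X's best at [X..XO/X..OO]: (1,2)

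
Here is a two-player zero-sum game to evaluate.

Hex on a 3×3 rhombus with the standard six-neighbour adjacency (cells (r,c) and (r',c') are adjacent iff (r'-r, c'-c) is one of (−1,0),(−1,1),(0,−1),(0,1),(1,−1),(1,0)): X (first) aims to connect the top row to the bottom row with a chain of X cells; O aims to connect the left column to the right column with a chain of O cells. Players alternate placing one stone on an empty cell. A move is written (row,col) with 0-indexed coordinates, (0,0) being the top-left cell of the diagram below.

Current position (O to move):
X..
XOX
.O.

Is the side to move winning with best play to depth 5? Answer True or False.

O winning at [X../XOX/.O.]: True

p1 O@[X../XOX/.O.]: (0,1)[XO./XOX/.O.]-1 (0,2)[X.O/XOX/.O.]-1 (2,0)[X../XOX/OO.]+1* (2,2)[X../XOX/.OO]-1
p2 X@[X../XOX/OO.]: (0,1)[XX./XOX/OO.]-1* (0,2)[X.X/XOX/OO.]-1 (2,2)[X../XOX/OOX]-1
p3 O@[XX./XOX/OO.]: (0,2)[XXO/XOX/OO.]+1* (2,2)[XX./XOX/OOO]+1
p4 X@[XXO/XOX/OO.] terminal -1; root [X../XOX/.O.] d5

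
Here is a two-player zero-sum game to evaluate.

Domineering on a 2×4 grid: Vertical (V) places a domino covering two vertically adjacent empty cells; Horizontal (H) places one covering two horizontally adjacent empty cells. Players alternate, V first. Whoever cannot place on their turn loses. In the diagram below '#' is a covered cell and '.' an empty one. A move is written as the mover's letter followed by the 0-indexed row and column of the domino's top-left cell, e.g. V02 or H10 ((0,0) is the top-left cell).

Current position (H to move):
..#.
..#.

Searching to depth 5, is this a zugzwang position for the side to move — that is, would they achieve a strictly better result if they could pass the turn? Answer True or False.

p1 H@[..#./..#.]: H00[###./..#.]+1* H10[..#./###.]+1
p2 V@[###./..#.]: V03[####/..##]-1*
p3 H@[####/..##]: H10[####/####]+1*
p4 V@[####/####] terminal -1; root [..#./..#.] d5
pass branch (V moves first from the same position):
  | p1 V@[..#./..#.]: V00[#.#./#.#.]+1* V01[.##./.##.]+1 V03[..##/..##]-1
  | p2 H@[#.#./#.#.] terminal -1; root [..#./..#.] d5
H moving scores +1; H passing scores -1

zugzwang(..#./..#., H) = False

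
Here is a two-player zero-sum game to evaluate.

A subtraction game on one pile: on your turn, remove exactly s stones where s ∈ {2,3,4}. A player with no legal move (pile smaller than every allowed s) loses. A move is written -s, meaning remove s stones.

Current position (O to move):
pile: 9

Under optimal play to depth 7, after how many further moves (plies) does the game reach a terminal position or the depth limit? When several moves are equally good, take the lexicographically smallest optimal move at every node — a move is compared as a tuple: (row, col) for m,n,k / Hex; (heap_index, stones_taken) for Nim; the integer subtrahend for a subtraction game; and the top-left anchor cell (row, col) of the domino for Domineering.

ply 1, O at 9 | -2=+1→7*; -3=+1→6; -4=-1→5
ply 2, X at 7 | -2=-1→5*; -3=-1→4; -4=-1→3
ply 3, O at 5 | -2=-1→3; -3=-1→2; -4=+1→1*
ply 4: 1 is terminal -1 (X); from 9 depth 7

PV length from [9]: 3 plies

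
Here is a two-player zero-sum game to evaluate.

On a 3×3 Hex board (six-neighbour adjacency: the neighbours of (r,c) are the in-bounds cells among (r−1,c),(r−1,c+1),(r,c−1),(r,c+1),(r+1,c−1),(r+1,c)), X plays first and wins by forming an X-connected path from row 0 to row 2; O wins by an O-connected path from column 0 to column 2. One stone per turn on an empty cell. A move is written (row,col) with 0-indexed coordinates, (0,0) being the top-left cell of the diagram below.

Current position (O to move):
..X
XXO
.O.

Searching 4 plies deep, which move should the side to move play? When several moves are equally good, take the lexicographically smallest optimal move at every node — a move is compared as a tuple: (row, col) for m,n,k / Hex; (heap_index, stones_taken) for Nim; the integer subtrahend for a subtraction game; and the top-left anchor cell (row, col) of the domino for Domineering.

p1 O@[..X/XXO/.O.]: (0,0)[O.X/XXO/.O.]-1 (0,1)[.OX/XXO/.O.]-1 (2,0)[..X/XXO/OO.]+1* (2,2)[..X/XXO/.OO]-1
p2 X@[..X/XXO/OO.] terminal -1; root [..X/XXO/.O.] d4

O's best at [..X/XXO/.O.]: (2,0)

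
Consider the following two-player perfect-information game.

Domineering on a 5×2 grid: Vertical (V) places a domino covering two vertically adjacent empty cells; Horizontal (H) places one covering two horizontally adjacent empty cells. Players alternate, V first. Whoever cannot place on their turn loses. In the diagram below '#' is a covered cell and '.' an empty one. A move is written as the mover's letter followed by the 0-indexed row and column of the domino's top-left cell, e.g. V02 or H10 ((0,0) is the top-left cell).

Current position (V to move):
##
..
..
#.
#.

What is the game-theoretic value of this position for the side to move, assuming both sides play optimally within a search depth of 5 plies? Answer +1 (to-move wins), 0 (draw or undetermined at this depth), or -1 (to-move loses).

[##/../../#./#.] V move#1: V10:+1/##/#./#./#./#.*, V11:+1/##/.#/.#/#./#., V21:-1/##/../.#/##/#., V31:-1/##/../../##/##
[##/#./#./#./#.] end (terminal -1, H#2); searched ##/../../#./#. to 5

value(##/../../#./#., V) = +1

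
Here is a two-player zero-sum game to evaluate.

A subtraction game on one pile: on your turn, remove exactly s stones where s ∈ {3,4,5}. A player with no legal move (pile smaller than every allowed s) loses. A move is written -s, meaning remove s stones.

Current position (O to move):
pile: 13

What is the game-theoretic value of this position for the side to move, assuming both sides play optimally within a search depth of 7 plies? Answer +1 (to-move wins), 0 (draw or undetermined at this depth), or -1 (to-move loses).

value(13, O) = +1

[13] O move#1: -3:+1/10*, -4:+1/9, -5:+1/8
[10] X move#2: -3:-1/7*, -4:-1/6, -5:-1/5
[7] O move#3: -3:-1/4, -4:-1/3, -5:+1/2*
[2] end (terminal -1, X#4); searched 13 to 7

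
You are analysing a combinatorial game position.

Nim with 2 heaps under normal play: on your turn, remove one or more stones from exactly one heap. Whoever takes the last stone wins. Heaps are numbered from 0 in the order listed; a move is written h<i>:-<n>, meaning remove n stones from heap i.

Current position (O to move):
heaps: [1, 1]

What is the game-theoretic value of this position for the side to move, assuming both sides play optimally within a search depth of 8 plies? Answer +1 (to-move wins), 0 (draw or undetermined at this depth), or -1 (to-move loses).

ply 1, O at (1,1) | h0:-1=-1→(0,1)*; h1:-1=-1→(1,0)
ply 2, X at (0,1) | h1:-1=+1→(0,0)*
ply 3: (0,0) is terminal -1 (O); from (1,1) depth 8

value((1,1), O) = -1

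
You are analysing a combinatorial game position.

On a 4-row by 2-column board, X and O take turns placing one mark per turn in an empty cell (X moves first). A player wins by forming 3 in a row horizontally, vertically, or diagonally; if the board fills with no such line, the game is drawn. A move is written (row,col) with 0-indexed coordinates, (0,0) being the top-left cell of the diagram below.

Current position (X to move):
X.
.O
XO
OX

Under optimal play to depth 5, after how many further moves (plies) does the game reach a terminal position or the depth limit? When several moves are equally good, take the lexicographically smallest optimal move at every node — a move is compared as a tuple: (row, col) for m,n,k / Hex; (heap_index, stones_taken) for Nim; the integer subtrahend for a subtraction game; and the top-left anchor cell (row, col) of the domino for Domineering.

[X./.O/XO/OX] X move#1: (0,1):+0/XX/.O/XO/OX, (1,0):+1/X./XO/XO/OX*
[X./XO/XO/OX] end (terminal -1, O#2); searched X./.O/XO/OX to 5

PV length from [X./.O/XO/OX]: 1 ply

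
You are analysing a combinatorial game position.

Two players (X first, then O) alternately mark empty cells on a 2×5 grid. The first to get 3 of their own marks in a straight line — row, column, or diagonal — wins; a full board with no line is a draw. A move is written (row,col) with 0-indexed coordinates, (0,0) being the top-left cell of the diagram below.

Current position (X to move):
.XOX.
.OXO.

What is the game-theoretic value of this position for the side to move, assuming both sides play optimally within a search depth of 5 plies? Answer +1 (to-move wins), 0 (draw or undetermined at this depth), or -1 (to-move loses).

value(.XOX./.OXO., X) = 0

[.XOX./.OXO.] X move#1: (0,0):+0/XXOX./.OXO.*, (0,4):+0/.XOXX/.OXO., (1,0):+0/.XOX./XOXO., (1,4):+0/.XOX./.OXOX
[XXOX./.OXO.] O move#2: (0,4):+0/XXOXO/.OXO.*, (1,0):+0/XXOX./OOXO., (1,4):+0/XXOX./.OXOO
[XXOXO/.OXO.] X move#3: (1,0):+0/XXOXO/XOXO.*, (1,4):+0/XXOXO/.OXOX
[XXOXO/XOXO.] O move#4: (1,4):+0/XXOXO/XOXOO*
[XXOXO/XOXOO] end (terminal +0, X#5); searched .XOX./.OXO. to 5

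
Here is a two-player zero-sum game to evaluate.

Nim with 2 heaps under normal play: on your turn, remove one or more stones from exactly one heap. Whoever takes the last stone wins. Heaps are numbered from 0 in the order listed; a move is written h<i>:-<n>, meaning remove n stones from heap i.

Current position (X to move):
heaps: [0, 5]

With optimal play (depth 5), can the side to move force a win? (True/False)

X winning at [(0,5)]: True

p1 X@[(0,5)]: h1:-1[(0,4)]-1 h1:-2[(0,3)]-1 h1:-3[(0,2)]-1 h1:-4[(0,1)]-1 h1:-5[(0,0)]+1*
p2 O@[(0,0)] terminal -1; root [(0,5)] d5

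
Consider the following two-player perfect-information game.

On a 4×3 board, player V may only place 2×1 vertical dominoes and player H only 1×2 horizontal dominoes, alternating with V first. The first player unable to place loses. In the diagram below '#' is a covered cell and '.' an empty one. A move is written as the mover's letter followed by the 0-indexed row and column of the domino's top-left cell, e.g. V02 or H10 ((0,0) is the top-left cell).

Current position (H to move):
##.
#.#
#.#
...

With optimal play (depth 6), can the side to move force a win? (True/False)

H winning at [##./#.#/#.#/...]: False

[##./#.#/#.#/...] H move#1: H30:-1/##./#.#/#.#/##.*, H31:-1/##./#.#/#.#/.##
[##./#.#/#.#/##.] V move#2: V11:+1/##./###/###/##.*
[##./###/###/##.] end (terminal -1, H#3); searched ##./#.#/#.#/... to 6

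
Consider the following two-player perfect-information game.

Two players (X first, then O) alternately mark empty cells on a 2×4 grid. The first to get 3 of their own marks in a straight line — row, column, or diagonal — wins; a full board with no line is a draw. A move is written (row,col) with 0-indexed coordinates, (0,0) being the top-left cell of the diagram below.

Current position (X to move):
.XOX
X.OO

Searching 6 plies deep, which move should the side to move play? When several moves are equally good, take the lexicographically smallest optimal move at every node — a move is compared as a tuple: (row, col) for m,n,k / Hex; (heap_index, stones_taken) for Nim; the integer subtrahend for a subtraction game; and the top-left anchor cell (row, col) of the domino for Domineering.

[.XOX/X.OO] X move#1: (0,0):-1/XXOX/X.OO, (1,1):+0/.XOX/XXOO*
[.XOX/XXOO] O move#2: (0,0):+0/OXOX/XXOO*
[OXOX/XXOO] end (terminal +0, X#3); searched .XOX/X.OO to 6

X's best at [.XOX/X.OO]: (1,1)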